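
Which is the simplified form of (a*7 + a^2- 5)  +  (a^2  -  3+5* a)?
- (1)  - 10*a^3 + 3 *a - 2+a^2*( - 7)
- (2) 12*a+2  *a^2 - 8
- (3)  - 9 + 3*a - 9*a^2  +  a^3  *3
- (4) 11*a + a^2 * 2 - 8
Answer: 2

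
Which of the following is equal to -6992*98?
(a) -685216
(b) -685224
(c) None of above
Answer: a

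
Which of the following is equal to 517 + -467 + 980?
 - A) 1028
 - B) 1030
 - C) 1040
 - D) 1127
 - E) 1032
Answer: B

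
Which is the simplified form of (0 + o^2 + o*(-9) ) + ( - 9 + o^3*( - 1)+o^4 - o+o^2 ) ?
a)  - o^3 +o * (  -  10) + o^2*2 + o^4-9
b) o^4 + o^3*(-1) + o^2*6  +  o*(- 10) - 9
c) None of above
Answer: a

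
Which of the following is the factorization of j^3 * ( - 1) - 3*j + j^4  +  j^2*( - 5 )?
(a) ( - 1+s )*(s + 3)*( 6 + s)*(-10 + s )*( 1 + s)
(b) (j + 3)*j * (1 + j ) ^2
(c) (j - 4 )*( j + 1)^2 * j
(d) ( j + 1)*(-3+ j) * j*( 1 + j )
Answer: d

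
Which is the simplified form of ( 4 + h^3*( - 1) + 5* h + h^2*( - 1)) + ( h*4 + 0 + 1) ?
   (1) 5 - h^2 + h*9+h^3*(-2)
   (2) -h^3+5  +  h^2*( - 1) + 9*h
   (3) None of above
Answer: 2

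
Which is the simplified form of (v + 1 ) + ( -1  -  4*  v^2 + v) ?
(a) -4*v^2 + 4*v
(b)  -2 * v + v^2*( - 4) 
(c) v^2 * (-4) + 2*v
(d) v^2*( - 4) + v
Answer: c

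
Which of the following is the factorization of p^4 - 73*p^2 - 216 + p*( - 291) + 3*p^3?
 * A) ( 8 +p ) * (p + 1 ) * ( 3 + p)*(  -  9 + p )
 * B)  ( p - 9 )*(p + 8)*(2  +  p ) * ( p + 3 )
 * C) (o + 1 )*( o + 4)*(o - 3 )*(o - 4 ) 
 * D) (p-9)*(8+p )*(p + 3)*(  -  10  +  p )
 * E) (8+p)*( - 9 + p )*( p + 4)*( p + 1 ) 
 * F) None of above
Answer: A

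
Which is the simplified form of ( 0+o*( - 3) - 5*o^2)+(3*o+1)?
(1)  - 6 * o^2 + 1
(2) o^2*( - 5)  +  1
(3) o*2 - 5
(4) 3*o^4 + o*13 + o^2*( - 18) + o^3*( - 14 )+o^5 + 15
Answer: 2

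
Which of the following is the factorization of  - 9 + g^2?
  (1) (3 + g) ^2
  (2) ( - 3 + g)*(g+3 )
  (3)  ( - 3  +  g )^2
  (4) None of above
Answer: 2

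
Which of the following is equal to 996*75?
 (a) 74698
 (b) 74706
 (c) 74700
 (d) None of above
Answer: c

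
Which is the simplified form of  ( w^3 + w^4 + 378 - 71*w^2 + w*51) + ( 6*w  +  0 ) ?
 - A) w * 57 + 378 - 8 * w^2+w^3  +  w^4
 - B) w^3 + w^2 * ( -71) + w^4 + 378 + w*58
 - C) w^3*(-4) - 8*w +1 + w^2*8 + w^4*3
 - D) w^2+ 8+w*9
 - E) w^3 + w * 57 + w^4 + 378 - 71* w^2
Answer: E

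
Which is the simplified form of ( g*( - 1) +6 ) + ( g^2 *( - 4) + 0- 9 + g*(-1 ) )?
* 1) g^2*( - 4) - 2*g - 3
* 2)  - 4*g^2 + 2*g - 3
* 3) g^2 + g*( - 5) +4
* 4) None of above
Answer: 1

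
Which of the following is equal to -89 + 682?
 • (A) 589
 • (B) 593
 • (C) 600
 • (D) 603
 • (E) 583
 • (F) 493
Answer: B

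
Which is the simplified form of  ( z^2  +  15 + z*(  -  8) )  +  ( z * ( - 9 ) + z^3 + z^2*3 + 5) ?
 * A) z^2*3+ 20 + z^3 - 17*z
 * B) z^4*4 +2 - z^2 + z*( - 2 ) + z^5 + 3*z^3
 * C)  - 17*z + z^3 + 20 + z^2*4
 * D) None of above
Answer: C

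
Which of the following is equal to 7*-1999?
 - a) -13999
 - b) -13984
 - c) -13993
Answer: c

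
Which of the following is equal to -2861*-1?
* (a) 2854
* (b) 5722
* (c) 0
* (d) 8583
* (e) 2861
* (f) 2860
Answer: e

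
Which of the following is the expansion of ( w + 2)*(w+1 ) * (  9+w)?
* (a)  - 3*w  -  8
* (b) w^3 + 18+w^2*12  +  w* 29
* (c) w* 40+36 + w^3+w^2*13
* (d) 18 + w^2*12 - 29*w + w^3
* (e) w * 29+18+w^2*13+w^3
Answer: b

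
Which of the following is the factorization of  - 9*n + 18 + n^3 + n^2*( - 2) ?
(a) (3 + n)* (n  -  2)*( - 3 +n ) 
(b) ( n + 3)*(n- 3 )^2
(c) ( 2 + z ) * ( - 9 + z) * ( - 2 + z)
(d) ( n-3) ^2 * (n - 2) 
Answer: a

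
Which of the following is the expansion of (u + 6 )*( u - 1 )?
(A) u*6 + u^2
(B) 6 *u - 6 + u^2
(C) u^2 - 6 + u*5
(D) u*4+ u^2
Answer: C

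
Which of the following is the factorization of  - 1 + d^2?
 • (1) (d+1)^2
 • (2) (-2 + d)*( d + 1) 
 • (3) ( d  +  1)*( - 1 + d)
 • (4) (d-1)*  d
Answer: 3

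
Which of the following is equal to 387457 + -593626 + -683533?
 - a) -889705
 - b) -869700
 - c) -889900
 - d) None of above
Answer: d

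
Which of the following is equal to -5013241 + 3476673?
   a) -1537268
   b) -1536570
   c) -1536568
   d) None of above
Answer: c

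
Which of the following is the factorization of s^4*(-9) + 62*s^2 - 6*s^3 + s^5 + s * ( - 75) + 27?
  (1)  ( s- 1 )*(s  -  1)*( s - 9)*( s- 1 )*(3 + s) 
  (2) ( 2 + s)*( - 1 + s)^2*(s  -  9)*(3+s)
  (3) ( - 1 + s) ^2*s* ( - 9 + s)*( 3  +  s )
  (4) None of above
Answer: 1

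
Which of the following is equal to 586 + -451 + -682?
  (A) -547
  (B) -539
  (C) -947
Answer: A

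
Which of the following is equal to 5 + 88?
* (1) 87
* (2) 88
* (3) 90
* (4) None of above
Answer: 4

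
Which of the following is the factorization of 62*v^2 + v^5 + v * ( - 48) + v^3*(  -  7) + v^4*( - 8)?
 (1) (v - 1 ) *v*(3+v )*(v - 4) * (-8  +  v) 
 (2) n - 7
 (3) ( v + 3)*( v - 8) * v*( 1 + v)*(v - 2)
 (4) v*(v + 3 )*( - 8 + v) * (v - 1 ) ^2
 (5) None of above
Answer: 5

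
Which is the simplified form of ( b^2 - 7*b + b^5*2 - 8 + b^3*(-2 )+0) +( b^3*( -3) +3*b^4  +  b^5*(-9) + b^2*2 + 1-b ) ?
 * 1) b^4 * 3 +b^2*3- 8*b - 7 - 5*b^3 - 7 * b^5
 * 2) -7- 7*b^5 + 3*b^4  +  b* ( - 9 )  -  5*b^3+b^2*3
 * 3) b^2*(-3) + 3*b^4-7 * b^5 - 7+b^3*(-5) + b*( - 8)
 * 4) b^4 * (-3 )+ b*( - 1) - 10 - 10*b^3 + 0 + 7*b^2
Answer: 1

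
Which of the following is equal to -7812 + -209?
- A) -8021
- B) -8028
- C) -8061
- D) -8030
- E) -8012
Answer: A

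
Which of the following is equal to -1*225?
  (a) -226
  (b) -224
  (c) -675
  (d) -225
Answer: d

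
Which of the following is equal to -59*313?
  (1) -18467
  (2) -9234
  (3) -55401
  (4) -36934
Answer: 1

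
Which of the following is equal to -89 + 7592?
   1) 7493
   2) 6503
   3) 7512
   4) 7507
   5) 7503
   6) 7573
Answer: 5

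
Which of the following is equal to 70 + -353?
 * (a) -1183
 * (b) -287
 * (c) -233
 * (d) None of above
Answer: d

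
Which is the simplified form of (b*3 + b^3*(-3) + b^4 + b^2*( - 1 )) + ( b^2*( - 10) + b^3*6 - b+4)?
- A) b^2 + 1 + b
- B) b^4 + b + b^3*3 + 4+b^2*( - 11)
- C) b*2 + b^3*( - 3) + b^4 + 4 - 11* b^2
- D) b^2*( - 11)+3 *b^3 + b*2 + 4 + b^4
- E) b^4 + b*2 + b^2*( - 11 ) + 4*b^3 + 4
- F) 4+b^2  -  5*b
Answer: D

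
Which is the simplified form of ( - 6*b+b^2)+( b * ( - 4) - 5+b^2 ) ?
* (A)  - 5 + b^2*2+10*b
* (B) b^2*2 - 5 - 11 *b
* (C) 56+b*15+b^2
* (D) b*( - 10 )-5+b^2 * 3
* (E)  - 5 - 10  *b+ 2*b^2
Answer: E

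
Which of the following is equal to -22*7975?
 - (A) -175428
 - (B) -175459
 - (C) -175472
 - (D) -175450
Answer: D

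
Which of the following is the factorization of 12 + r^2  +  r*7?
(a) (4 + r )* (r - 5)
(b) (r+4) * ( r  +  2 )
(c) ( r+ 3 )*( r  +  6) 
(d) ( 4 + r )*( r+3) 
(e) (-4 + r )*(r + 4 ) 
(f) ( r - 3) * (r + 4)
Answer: d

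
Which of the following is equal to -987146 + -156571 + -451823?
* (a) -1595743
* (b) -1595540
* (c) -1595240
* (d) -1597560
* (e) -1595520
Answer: b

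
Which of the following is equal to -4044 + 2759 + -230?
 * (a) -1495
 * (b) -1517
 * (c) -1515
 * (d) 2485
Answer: c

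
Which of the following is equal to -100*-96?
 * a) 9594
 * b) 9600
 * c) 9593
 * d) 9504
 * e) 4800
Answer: b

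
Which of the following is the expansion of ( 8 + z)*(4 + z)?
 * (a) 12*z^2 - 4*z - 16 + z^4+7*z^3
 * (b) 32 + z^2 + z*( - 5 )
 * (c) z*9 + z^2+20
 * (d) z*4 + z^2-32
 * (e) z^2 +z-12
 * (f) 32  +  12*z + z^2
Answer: f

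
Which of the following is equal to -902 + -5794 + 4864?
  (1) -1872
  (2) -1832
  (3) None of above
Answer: 2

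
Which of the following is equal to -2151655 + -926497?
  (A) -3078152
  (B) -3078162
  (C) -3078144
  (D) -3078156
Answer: A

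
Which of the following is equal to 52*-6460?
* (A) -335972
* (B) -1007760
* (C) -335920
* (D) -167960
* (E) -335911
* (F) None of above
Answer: C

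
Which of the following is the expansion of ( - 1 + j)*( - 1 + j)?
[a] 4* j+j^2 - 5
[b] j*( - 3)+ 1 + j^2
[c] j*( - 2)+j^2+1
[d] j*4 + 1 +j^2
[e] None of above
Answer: c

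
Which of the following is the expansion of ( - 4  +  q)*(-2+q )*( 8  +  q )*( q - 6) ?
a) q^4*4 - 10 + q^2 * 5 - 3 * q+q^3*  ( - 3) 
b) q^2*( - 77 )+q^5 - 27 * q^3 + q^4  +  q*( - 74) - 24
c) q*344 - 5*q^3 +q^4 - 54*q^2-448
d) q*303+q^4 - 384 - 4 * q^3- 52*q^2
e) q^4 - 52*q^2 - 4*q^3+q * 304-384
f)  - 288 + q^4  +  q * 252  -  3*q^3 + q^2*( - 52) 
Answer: e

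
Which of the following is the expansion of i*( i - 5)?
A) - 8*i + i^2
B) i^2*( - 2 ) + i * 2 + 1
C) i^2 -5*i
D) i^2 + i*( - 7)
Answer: C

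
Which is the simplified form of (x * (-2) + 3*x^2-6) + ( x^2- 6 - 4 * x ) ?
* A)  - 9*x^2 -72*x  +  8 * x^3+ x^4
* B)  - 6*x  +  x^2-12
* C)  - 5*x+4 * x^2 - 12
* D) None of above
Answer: D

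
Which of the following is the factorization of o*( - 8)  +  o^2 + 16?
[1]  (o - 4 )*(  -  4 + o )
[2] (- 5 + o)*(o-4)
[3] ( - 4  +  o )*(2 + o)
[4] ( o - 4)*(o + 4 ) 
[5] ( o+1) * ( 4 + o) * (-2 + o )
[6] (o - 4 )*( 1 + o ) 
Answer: 1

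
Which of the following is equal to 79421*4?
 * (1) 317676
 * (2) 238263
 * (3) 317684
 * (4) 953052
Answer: 3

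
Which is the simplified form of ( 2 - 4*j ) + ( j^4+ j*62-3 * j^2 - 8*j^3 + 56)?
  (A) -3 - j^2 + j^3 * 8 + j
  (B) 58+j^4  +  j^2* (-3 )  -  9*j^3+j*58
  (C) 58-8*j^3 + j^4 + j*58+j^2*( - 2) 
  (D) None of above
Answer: D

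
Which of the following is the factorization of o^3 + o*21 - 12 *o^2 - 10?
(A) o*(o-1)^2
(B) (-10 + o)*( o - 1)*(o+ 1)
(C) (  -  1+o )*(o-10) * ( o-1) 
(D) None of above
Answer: C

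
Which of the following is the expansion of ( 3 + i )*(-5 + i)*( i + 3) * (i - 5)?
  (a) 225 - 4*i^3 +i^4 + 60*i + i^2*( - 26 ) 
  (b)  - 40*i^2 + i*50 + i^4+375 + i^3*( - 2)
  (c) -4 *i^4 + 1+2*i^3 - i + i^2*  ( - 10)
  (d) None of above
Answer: a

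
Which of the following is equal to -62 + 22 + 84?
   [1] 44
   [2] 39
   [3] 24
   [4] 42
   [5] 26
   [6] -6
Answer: 1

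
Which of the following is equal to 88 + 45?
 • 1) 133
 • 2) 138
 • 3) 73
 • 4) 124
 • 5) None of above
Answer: 1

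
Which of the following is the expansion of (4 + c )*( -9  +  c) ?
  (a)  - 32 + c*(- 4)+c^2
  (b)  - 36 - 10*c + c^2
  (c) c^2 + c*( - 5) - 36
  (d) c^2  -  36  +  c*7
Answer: c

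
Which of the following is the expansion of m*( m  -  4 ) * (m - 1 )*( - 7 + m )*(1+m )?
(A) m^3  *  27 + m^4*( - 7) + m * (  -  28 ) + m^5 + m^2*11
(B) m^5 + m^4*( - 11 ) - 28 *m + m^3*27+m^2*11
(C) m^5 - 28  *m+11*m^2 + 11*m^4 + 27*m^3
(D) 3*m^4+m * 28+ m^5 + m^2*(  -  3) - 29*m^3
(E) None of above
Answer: B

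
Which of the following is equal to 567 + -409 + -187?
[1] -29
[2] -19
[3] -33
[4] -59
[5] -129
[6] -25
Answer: 1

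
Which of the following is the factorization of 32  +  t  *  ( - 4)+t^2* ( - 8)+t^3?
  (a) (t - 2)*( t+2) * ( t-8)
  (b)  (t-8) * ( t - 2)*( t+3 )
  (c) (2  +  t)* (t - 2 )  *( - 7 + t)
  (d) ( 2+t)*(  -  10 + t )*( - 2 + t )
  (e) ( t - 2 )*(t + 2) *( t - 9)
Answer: a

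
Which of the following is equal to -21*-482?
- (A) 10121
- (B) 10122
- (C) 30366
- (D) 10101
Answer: B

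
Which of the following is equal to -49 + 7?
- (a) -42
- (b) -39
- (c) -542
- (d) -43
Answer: a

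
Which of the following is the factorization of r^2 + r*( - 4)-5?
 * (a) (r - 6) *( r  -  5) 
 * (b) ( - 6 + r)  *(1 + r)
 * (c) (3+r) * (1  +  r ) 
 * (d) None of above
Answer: d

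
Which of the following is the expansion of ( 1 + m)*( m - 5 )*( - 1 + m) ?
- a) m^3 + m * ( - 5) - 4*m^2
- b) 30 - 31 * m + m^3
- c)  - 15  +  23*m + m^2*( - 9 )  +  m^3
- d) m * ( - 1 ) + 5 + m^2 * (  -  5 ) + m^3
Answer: d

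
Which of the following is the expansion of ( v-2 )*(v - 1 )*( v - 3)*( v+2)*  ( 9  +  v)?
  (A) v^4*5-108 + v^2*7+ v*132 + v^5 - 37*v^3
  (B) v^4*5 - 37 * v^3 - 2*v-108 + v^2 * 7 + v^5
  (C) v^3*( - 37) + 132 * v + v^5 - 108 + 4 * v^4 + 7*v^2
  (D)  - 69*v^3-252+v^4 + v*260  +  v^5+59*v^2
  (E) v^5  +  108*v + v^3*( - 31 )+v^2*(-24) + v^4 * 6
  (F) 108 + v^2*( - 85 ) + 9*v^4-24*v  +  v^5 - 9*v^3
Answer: A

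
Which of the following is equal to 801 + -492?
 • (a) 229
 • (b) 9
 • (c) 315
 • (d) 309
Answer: d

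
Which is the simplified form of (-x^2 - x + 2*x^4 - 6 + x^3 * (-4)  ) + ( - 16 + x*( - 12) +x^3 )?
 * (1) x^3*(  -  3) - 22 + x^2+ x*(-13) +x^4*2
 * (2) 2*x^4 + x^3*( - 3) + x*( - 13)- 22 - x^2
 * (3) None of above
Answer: 2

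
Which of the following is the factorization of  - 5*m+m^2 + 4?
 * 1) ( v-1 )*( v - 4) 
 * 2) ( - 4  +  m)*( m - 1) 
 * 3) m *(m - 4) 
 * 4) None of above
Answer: 2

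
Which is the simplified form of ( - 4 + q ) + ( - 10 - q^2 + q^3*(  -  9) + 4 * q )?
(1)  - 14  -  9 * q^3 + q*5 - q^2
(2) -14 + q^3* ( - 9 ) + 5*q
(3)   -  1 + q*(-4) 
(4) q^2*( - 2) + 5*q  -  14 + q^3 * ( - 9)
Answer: 1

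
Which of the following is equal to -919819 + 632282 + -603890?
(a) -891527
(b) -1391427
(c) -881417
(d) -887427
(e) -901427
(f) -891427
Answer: f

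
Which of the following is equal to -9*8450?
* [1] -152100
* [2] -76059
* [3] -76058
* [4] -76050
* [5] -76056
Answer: 4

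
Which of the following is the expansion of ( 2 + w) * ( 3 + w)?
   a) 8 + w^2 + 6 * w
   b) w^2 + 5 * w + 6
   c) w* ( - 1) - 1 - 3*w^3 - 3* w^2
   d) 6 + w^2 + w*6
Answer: b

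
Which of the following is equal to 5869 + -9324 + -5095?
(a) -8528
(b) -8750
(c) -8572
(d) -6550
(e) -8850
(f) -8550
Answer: f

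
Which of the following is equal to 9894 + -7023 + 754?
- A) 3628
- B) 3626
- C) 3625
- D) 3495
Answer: C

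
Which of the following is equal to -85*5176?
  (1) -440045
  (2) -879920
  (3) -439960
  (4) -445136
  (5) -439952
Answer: 3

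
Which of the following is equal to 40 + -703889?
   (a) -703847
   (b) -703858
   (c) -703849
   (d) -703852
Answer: c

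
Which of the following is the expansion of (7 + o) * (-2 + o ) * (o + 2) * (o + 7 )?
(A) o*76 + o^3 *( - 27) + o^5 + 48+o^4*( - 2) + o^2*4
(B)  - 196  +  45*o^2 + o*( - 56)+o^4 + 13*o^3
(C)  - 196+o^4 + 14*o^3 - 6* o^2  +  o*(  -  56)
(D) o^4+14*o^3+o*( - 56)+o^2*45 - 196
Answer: D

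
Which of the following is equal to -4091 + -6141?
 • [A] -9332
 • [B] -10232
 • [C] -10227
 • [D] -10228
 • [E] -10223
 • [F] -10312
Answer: B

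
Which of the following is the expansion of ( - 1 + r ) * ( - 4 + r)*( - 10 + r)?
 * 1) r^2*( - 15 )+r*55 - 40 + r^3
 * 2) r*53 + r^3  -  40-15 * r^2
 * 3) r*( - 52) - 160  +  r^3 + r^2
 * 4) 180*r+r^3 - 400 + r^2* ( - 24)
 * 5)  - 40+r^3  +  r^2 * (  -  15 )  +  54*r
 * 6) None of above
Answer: 5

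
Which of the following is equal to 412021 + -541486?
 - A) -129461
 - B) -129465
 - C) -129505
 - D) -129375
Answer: B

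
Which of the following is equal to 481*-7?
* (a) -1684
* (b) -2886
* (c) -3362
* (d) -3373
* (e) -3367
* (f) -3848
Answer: e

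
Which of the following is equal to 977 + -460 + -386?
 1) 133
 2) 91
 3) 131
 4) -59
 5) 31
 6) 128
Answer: 3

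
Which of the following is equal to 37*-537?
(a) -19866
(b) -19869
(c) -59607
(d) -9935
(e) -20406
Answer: b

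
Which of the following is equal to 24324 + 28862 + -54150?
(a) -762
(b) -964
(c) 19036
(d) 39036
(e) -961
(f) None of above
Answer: b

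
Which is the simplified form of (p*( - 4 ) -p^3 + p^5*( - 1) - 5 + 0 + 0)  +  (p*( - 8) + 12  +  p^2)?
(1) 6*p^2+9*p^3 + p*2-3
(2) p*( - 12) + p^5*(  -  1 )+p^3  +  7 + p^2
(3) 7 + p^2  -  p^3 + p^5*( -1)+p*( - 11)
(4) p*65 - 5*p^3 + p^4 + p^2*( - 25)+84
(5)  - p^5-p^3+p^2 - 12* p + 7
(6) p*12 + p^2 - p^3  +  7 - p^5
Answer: 5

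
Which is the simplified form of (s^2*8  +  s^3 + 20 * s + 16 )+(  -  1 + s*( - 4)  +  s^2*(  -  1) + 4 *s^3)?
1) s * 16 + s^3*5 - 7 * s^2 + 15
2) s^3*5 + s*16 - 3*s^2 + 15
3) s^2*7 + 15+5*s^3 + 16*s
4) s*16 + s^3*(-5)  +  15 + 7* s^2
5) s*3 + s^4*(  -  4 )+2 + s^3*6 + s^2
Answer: 3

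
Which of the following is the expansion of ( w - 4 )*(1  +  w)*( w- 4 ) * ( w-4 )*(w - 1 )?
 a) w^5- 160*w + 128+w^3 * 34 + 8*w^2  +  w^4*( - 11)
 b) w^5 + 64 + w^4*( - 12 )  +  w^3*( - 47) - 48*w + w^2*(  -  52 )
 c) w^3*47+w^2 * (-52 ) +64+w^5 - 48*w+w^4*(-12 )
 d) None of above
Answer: c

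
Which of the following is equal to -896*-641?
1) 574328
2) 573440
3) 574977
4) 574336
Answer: 4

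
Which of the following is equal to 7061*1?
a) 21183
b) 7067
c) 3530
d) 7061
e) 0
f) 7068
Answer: d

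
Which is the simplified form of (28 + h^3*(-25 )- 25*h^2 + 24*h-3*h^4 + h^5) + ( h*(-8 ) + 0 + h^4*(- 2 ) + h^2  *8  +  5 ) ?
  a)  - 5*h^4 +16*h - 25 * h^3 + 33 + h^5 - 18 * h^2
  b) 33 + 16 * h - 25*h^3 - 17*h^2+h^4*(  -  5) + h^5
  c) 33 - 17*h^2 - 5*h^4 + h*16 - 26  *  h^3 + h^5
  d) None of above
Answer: b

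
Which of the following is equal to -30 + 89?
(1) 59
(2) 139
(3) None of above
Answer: 1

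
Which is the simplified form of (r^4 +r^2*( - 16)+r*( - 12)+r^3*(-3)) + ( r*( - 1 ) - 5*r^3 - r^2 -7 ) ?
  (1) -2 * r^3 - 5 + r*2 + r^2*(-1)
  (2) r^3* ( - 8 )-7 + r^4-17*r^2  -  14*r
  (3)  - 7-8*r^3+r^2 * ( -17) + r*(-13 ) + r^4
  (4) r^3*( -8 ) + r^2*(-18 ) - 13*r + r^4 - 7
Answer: 3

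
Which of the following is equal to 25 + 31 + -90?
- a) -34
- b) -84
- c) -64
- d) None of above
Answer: a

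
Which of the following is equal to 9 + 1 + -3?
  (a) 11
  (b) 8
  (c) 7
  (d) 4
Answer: c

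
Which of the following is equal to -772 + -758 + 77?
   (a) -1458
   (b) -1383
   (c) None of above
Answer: c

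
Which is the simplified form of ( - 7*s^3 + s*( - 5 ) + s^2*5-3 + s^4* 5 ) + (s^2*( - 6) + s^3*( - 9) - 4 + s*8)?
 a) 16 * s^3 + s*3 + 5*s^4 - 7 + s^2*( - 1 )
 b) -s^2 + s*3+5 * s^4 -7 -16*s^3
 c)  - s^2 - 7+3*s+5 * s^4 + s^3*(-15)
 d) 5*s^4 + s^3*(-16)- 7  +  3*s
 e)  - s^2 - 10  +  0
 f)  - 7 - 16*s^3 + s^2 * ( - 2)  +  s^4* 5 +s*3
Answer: b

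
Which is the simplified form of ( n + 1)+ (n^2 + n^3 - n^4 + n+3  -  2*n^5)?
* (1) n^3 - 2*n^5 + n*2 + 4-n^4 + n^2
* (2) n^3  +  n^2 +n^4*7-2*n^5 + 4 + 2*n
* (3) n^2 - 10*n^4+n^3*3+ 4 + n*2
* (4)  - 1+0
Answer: 1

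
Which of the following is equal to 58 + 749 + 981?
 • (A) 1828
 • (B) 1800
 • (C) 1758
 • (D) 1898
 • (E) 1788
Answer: E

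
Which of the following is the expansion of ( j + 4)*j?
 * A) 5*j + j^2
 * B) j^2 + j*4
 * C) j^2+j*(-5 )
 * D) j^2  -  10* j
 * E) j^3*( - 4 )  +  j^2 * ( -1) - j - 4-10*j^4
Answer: B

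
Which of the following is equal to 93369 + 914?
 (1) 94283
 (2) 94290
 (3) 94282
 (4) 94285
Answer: 1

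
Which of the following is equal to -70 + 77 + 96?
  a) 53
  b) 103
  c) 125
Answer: b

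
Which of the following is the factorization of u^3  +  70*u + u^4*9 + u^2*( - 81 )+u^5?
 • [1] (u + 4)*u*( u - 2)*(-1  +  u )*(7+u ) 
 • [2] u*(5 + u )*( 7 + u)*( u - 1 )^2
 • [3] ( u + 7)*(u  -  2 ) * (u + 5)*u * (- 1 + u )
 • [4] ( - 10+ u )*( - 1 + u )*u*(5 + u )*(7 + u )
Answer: 3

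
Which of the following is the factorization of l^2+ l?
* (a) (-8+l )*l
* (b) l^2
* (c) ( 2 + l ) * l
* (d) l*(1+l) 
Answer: d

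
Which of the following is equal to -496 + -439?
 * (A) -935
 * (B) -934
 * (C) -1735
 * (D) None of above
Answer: A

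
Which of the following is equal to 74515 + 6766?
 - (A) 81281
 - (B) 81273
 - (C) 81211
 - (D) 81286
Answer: A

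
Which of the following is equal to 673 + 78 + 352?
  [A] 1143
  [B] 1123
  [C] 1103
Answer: C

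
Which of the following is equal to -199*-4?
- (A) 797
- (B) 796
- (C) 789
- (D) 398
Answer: B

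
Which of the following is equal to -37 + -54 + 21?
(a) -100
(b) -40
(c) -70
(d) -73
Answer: c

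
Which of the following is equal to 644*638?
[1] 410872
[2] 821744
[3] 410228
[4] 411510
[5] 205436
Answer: 1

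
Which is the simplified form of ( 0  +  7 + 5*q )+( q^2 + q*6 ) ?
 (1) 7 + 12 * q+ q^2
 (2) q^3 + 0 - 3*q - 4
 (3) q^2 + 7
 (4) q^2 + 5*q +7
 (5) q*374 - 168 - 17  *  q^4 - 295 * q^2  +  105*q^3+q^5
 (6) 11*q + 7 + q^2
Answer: 6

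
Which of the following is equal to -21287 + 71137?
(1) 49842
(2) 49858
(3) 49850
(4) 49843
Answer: 3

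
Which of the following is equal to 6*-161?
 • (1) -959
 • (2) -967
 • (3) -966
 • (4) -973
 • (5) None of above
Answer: 3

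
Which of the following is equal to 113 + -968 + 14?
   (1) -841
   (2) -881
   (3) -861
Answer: 1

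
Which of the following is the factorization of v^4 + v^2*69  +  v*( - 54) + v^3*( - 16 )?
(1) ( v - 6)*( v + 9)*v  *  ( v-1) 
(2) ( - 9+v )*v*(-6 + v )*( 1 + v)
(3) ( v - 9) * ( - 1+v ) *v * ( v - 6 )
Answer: 3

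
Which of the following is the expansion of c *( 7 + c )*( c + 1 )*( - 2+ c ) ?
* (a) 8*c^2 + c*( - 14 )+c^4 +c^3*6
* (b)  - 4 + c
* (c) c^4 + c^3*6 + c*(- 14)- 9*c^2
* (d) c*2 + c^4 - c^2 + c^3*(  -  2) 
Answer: c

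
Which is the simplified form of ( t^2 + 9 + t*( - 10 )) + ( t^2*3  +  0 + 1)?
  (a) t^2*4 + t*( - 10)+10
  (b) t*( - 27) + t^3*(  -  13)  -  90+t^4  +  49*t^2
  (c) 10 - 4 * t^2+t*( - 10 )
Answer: a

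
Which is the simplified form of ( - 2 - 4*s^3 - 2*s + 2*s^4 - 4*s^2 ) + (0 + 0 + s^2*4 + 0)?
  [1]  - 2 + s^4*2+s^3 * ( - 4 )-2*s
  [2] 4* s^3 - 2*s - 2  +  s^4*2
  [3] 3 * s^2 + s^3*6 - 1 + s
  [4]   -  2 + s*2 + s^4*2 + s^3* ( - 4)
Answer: 1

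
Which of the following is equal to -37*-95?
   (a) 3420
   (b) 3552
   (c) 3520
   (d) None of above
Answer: d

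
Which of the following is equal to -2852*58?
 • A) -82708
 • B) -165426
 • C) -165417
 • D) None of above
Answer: D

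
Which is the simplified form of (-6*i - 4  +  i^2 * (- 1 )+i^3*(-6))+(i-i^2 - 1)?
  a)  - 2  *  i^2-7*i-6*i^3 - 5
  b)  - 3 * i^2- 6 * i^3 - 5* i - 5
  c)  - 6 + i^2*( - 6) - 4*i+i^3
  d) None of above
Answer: d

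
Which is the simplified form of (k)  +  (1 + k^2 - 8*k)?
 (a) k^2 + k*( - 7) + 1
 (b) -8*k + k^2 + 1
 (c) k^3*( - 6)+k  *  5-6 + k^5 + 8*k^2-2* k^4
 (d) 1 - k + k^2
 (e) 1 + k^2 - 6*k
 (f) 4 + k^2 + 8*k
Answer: a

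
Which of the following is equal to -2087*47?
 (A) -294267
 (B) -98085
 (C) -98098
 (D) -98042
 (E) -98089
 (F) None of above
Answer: E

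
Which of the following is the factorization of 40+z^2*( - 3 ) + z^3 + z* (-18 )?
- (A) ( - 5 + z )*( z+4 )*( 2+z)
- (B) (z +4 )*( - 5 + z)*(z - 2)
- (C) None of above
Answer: B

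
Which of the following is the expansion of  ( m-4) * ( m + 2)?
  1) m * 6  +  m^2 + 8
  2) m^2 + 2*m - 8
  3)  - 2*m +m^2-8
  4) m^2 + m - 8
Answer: 3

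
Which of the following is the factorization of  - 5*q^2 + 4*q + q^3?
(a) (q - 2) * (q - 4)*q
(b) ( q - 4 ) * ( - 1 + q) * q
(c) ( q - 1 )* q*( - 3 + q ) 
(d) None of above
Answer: b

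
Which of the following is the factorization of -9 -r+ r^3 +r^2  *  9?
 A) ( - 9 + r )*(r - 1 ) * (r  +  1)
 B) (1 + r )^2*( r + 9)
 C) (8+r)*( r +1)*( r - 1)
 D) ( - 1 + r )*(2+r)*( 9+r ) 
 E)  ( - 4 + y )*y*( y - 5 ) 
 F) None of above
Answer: F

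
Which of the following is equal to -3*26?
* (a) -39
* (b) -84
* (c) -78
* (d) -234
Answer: c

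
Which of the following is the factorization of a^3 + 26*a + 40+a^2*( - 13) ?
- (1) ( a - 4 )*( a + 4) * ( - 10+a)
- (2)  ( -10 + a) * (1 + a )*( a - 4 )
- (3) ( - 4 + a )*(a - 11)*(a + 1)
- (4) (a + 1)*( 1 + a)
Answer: 2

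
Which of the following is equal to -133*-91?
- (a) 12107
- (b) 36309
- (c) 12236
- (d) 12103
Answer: d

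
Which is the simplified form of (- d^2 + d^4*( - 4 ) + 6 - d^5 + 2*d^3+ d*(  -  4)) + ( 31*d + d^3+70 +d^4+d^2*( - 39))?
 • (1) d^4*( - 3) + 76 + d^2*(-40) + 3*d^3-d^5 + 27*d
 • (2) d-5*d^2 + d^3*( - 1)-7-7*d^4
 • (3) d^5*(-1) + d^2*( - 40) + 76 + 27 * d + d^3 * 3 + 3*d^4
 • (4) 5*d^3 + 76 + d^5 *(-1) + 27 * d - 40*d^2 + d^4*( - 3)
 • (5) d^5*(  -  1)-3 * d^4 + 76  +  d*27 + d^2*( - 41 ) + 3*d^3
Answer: 1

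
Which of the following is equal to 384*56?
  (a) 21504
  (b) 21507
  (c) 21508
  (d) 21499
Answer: a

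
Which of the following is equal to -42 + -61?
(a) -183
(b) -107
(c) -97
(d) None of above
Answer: d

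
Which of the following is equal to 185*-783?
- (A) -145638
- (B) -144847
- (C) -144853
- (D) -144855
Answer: D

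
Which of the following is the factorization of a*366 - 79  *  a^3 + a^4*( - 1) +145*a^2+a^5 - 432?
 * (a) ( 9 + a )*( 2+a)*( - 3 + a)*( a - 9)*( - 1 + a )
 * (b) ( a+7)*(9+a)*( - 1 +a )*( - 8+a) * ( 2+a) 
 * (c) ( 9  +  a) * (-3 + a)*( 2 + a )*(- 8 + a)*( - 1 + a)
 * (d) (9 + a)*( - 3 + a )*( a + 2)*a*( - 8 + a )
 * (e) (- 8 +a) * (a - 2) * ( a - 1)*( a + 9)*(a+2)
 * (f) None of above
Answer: c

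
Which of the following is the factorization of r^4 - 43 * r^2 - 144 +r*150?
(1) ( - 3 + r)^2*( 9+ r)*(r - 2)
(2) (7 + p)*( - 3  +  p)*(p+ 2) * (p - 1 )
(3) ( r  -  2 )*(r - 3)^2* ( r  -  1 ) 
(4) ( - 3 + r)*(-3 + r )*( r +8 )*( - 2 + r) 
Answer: 4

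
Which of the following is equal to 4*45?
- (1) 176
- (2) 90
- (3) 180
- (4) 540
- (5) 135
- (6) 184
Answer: 3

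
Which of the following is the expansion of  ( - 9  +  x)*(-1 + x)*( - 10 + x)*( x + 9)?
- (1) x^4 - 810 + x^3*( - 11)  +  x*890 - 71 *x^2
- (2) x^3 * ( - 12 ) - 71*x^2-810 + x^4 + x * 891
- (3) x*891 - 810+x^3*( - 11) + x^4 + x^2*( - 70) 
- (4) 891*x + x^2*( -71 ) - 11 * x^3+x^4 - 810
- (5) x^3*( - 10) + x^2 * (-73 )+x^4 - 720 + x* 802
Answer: 4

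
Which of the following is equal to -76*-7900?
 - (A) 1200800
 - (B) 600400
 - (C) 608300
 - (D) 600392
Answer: B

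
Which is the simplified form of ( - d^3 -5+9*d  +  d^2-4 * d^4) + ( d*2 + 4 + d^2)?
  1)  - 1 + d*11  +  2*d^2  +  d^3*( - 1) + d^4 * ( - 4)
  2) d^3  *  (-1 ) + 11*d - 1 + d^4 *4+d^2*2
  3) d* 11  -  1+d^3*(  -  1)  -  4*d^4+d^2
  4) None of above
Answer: 1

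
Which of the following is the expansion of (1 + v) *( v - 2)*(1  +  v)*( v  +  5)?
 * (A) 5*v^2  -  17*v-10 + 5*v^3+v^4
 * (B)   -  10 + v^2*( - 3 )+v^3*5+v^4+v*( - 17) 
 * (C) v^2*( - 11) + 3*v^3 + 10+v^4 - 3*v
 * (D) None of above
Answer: B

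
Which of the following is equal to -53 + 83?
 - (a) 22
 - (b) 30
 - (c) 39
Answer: b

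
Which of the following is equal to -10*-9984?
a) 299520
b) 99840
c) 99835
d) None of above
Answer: b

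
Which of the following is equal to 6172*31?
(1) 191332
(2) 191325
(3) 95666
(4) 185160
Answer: 1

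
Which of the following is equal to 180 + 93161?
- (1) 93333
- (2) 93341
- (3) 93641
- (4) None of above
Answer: 2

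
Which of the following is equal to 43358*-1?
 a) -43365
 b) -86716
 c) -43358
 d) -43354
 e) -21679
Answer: c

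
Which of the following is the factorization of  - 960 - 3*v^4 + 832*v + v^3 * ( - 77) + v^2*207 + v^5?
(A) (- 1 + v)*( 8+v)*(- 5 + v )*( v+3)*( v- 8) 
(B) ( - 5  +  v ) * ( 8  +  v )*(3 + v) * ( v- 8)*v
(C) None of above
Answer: A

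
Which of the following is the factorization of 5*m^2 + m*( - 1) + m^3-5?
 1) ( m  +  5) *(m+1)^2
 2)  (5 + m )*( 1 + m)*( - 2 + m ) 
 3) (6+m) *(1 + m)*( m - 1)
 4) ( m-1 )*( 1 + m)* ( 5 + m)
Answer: 4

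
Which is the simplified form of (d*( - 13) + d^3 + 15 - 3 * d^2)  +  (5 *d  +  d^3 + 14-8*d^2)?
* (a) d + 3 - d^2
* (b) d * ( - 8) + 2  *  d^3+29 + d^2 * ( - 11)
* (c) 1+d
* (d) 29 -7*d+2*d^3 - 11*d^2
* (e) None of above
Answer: b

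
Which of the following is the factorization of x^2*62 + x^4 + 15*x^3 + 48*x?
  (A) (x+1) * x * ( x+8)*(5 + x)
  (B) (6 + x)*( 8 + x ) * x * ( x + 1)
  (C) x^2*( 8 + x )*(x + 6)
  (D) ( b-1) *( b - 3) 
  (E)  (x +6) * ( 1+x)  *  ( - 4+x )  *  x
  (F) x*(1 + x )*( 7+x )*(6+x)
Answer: B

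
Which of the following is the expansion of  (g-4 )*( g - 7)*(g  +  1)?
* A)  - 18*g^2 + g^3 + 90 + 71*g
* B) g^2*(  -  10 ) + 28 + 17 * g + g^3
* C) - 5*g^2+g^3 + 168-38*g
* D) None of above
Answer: B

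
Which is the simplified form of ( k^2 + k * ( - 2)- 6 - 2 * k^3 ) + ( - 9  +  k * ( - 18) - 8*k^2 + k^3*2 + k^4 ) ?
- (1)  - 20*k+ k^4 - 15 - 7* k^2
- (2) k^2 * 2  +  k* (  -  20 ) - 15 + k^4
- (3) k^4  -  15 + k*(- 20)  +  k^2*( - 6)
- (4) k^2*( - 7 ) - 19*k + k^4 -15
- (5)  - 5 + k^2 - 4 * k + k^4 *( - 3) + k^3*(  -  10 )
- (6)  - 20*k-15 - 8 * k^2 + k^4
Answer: 1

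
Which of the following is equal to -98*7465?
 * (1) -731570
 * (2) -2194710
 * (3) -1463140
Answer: 1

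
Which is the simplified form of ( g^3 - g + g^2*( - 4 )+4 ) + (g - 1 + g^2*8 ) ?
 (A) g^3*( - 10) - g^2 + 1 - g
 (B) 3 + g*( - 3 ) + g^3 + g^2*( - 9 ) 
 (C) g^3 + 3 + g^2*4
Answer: C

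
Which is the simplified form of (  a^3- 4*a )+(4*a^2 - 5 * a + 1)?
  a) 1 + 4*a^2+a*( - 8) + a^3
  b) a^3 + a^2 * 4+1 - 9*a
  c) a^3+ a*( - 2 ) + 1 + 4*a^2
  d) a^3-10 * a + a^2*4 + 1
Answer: b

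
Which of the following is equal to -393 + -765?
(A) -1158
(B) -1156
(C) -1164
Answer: A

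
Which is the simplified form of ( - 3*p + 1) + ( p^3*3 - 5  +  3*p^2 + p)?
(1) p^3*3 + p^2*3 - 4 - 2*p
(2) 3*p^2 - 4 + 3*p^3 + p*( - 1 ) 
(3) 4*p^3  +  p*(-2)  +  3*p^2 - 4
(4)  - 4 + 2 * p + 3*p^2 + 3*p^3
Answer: 1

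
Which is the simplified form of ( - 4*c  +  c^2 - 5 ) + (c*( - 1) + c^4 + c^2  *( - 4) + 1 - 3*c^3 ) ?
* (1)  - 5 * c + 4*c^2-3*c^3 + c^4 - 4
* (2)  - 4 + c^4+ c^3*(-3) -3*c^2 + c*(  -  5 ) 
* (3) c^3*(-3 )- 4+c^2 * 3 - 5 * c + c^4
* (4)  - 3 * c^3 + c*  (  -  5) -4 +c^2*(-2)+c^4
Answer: 2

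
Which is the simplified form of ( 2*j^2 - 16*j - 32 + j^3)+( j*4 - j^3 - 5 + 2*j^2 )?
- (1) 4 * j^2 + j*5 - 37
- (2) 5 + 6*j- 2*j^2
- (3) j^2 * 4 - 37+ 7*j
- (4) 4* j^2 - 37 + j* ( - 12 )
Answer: 4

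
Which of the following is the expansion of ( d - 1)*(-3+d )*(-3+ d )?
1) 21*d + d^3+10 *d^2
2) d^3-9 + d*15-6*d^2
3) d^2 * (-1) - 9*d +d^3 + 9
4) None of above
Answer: 4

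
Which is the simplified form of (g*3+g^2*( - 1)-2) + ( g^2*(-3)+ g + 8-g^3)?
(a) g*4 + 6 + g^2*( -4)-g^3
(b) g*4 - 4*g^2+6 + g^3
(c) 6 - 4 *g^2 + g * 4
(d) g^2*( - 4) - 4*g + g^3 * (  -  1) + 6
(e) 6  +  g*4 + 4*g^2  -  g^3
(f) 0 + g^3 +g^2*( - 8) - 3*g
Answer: a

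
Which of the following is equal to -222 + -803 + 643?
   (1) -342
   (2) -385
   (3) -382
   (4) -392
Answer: 3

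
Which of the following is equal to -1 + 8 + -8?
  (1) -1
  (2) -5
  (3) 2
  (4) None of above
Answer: 1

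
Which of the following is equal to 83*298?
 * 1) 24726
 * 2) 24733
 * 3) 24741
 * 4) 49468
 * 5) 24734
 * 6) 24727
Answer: 5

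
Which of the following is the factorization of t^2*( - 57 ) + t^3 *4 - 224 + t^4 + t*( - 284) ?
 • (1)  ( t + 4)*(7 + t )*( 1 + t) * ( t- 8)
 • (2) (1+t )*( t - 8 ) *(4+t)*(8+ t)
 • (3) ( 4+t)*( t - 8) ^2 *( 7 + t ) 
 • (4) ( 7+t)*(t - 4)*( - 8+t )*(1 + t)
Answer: 1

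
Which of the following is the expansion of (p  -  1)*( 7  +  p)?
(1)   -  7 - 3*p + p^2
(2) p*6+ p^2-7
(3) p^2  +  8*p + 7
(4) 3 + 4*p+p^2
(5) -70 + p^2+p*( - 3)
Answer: 2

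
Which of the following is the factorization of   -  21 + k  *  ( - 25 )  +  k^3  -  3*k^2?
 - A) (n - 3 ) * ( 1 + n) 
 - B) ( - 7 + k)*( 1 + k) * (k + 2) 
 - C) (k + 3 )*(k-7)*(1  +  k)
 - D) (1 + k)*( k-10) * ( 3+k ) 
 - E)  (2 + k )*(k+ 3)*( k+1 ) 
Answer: C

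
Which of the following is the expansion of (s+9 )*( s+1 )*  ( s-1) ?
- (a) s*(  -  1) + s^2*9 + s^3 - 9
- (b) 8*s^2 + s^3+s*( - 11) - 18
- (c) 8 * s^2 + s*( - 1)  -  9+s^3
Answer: a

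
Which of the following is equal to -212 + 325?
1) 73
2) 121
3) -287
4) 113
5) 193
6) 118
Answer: 4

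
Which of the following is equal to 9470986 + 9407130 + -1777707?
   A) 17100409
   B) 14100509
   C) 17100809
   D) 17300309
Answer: A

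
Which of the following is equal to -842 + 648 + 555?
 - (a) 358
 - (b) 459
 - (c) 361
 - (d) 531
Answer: c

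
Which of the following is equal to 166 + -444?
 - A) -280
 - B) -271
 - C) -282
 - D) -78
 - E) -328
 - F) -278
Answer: F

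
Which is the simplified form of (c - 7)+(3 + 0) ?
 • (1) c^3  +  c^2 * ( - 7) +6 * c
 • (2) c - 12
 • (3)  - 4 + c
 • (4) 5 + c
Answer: 3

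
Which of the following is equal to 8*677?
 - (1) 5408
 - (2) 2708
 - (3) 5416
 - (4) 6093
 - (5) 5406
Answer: 3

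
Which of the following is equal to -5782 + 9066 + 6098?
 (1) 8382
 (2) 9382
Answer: 2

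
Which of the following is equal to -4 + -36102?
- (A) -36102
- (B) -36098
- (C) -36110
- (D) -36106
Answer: D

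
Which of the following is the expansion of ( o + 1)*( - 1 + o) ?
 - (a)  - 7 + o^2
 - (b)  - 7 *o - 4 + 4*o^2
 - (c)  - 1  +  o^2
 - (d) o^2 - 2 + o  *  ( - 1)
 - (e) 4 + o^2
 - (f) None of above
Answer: c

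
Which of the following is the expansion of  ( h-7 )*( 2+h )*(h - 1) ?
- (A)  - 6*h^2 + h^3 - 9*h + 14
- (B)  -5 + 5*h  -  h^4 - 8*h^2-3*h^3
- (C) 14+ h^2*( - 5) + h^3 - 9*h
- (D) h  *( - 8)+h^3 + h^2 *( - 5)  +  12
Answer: A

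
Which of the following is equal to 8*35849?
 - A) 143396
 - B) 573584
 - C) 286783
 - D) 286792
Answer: D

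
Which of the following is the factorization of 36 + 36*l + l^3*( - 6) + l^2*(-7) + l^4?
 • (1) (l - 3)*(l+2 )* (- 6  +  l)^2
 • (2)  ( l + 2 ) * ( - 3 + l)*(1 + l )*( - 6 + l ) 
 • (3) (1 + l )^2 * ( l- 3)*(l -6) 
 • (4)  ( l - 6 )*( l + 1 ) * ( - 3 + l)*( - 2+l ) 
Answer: 2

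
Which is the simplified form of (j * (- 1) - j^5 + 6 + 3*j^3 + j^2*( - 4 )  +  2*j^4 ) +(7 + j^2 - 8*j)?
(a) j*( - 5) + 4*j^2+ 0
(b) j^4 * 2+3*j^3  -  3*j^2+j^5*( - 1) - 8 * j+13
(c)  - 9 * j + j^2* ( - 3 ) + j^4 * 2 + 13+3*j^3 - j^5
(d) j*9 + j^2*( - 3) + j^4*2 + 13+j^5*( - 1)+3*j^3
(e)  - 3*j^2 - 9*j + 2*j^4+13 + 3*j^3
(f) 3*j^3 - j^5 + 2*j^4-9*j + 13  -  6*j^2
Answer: c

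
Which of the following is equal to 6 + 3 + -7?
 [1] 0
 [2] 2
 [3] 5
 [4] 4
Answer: 2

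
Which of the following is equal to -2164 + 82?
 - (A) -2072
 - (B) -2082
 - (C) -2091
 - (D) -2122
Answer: B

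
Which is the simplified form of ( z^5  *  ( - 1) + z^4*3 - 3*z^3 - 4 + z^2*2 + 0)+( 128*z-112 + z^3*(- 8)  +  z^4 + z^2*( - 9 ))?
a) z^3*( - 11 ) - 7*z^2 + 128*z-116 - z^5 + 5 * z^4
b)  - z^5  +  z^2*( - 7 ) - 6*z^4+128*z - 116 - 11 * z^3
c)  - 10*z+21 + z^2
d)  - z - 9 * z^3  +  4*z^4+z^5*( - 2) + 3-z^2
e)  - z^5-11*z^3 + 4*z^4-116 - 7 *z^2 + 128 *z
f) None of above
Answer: e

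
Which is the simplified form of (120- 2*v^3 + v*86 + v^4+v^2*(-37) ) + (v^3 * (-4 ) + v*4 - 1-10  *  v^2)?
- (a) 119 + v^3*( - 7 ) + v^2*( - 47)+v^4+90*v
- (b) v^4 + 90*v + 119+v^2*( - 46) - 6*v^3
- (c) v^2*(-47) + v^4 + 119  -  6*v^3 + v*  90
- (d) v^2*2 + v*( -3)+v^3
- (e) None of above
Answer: c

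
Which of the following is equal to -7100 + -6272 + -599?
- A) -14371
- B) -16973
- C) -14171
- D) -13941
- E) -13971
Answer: E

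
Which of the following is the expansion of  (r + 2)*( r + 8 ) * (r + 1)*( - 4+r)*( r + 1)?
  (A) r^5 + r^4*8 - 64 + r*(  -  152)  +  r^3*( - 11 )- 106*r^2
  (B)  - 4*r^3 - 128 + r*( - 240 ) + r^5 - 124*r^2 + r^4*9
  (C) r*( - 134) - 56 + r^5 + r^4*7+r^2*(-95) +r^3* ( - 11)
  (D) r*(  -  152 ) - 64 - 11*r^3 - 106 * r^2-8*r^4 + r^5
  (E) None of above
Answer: A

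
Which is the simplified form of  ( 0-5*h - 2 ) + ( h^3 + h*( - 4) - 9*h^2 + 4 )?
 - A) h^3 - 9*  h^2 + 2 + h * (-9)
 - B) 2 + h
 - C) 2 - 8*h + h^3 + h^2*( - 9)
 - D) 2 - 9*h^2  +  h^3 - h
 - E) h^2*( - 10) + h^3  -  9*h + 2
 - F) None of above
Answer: A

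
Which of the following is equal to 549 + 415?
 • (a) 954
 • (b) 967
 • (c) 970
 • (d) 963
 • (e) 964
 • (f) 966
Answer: e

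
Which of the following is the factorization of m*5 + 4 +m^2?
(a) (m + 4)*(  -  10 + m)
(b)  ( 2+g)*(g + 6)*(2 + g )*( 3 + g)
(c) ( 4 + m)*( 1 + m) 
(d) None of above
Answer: c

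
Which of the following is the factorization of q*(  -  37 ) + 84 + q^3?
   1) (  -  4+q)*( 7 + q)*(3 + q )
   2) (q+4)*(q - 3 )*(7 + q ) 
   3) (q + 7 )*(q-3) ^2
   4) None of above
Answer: 4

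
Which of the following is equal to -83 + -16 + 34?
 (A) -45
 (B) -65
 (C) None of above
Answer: B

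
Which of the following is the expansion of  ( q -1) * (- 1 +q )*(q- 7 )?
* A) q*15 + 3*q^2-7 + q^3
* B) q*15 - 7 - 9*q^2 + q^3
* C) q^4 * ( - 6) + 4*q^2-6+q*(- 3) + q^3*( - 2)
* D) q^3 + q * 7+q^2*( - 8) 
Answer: B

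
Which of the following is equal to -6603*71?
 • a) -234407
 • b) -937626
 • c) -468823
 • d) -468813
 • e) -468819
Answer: d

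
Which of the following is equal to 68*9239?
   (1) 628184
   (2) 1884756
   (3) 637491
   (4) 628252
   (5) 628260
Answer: 4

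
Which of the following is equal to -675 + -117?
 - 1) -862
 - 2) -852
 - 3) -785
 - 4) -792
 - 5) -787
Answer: 4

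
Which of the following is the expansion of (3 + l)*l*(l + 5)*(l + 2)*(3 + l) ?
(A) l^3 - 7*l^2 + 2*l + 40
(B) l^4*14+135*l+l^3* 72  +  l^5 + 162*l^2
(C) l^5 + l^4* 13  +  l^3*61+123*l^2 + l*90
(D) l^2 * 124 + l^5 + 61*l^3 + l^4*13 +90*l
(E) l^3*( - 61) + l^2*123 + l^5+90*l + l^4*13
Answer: C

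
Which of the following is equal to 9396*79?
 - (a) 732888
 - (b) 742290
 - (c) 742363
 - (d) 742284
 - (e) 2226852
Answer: d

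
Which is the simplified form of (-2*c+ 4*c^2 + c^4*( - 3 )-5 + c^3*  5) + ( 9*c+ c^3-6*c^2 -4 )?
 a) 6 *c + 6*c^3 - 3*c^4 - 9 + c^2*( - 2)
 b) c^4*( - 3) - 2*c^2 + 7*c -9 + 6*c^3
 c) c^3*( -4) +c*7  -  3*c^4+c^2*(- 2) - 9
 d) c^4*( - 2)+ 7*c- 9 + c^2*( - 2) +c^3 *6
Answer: b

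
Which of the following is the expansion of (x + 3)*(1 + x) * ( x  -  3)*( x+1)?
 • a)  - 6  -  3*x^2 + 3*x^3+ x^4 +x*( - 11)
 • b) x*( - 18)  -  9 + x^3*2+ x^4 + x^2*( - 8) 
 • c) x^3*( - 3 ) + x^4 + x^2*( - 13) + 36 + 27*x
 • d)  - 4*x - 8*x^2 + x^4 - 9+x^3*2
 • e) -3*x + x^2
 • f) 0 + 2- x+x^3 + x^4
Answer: b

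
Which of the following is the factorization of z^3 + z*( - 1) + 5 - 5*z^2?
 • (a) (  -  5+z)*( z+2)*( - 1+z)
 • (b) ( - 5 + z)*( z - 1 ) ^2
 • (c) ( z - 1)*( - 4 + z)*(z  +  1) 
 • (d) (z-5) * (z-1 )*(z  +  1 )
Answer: d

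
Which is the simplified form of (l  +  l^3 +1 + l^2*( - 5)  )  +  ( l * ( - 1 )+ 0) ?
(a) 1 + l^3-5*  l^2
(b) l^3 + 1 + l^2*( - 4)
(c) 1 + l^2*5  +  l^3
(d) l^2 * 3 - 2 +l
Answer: a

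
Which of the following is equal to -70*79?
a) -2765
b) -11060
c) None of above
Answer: c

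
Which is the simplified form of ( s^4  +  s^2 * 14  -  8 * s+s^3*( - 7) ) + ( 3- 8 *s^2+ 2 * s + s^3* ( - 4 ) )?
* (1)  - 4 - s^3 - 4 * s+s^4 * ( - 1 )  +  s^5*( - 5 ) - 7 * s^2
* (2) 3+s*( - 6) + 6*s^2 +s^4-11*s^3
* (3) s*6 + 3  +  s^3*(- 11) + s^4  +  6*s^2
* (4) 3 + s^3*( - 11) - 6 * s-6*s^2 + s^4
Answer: 2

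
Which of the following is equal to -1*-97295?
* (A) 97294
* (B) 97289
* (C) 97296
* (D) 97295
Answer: D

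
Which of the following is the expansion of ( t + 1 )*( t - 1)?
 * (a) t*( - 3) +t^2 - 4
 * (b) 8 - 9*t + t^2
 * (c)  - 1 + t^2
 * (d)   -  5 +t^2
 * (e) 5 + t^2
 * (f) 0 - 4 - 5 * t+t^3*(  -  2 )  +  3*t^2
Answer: c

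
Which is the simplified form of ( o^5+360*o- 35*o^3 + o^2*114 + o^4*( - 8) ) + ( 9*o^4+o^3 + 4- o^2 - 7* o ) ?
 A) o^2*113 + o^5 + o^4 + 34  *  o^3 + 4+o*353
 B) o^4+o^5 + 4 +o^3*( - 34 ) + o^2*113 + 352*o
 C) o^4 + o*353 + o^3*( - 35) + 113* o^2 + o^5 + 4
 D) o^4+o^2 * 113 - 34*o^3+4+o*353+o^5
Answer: D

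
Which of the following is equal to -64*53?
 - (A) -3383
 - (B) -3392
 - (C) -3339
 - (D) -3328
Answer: B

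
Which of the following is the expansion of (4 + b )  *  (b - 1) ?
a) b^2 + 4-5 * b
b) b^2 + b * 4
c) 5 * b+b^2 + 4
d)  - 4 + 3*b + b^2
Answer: d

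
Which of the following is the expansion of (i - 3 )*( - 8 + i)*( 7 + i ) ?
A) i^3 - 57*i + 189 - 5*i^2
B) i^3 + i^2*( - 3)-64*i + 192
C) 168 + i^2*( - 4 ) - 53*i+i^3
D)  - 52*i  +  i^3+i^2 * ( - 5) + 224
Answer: C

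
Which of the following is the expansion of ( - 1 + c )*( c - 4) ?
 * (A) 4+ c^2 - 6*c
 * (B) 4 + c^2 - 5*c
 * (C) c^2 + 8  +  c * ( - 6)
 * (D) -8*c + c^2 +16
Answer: B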